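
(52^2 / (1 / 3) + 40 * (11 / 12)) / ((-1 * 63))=-24446 / 189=-129.34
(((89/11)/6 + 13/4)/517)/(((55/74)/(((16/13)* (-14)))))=-2515408/12198615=-0.21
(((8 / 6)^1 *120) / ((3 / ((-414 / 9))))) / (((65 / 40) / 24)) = -471040 / 13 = -36233.85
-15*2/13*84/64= -315/104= -3.03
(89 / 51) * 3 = 89 / 17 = 5.24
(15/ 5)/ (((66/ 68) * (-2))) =-17/ 11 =-1.55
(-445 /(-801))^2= 25 /81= 0.31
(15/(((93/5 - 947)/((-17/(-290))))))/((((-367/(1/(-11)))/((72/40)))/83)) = -38097/1086905732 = -0.00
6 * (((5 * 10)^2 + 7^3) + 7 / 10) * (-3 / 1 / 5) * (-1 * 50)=511866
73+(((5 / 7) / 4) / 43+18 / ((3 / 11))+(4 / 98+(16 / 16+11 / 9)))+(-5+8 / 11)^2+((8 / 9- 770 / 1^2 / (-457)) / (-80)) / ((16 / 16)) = 6689680551319 / 41943880440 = 159.49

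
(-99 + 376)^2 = 76729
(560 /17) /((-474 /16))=-4480 /4029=-1.11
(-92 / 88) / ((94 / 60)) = -345 / 517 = -0.67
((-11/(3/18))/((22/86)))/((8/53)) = -1709.25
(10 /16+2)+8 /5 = 169 /40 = 4.22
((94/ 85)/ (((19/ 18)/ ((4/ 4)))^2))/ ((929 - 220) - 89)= 7614/ 4756175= 0.00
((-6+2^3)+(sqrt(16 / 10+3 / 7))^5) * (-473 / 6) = -2384393 * sqrt(2485) / 257250- 473 / 3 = -619.71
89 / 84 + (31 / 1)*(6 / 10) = 8257 / 420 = 19.66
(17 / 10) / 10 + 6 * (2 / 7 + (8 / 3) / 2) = 6919 / 700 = 9.88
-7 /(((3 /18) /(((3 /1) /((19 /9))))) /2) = -2268 /19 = -119.37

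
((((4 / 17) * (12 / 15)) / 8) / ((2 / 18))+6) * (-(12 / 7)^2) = -76032 / 4165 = -18.25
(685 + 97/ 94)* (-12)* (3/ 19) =-1160766/ 893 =-1299.85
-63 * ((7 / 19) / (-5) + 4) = -23499 / 95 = -247.36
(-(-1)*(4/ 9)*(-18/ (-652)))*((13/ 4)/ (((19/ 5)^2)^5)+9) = 0.11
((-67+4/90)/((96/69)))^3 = -332798149737899/2985984000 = -111453.43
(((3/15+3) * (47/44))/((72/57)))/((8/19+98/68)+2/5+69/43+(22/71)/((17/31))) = 880604267/1442231373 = 0.61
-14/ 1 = -14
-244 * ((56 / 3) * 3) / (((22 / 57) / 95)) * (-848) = 31371997440 / 11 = 2851999767.27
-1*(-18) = 18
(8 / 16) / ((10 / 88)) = 22 / 5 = 4.40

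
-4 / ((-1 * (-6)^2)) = 1 / 9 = 0.11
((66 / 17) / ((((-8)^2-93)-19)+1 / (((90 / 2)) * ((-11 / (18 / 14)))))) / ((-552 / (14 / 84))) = 4235 / 173425704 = 0.00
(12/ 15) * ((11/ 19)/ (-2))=-22/ 95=-0.23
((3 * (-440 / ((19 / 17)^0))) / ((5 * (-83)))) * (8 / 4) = 528 / 83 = 6.36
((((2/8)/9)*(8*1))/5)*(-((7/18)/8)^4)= -2401/9674588160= -0.00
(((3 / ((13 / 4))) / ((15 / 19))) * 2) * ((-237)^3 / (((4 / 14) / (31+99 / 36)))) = -3677198640.23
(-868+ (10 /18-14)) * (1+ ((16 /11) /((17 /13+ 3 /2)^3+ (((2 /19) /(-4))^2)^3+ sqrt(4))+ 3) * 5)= -25232591319941683888 /1756075578238399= -14368.74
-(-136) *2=272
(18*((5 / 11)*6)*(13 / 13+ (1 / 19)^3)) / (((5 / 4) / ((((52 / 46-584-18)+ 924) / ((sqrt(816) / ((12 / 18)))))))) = 1223604480*sqrt(51) / 29500559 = 296.21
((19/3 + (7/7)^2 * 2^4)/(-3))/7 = -67/63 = -1.06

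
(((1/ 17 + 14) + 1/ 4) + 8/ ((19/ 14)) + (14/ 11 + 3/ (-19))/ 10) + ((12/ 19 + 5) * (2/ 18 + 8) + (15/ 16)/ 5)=169301347/ 2558160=66.18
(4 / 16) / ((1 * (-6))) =-1 / 24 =-0.04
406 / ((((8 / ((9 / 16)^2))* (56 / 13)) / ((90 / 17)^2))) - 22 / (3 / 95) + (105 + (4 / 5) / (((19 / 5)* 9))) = -487.17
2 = 2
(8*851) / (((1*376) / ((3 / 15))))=851 / 235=3.62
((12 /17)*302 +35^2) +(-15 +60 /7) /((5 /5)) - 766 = 79224 /119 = 665.75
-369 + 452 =83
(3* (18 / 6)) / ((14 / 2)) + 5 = 44 / 7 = 6.29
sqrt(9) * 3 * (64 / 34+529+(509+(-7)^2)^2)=47719917 / 17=2807053.94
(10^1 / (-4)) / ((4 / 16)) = -10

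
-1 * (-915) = 915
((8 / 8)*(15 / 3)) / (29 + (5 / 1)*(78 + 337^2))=5 / 568264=0.00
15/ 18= 5/ 6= 0.83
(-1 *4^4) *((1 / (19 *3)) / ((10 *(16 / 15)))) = -8 / 19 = -0.42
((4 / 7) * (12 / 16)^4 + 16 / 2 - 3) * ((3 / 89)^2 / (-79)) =-0.00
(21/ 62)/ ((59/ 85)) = 1785/ 3658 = 0.49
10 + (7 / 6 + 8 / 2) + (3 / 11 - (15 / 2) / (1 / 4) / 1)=-961 / 66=-14.56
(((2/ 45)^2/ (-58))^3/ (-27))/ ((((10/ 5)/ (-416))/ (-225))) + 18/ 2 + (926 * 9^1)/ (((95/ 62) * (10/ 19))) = 251364281607441989/ 24302464779375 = 10343.16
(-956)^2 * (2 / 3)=1827872 / 3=609290.67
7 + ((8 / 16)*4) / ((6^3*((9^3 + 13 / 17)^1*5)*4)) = 187578737 / 26796960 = 7.00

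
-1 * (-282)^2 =-79524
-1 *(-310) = 310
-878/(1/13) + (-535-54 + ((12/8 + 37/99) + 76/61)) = -144934555/12078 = -11999.88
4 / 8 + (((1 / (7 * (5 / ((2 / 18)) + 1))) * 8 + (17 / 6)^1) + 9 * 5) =23357 / 483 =48.36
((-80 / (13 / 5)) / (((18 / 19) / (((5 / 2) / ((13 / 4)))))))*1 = -38000 / 1521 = -24.98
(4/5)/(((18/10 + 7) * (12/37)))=37/132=0.28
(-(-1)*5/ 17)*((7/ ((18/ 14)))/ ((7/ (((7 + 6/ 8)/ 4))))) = 1085/ 2448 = 0.44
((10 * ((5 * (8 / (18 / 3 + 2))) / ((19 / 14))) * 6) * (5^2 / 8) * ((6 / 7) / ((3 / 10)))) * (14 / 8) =65625 / 19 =3453.95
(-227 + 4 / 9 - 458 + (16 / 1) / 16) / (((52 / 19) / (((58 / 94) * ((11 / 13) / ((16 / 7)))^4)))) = -14895011379479 / 5146441777152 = -2.89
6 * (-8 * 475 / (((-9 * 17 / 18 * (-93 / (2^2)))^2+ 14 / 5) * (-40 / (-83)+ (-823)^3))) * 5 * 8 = 24222720000 / 578285731063559321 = 0.00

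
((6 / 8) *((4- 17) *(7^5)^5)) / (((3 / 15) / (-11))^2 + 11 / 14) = -1107487992833993814208940775 / 66578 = -16634443702634410979737.16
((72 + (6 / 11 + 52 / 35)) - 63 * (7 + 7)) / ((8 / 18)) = -1817.93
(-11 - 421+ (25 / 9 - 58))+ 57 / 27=-4366 / 9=-485.11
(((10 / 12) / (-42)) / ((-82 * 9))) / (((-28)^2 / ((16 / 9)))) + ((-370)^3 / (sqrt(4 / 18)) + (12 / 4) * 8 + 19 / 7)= 2190983261 / 82015416- 75979500 * sqrt(2)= -107451212.65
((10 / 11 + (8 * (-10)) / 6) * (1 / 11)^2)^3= -68921000 / 63664587657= -0.00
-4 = -4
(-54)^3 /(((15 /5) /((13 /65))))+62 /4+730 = -97521 /10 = -9752.10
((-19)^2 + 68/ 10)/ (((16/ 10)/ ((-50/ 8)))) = -45975/ 32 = -1436.72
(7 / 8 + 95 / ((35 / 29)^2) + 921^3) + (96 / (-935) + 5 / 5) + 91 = 286336463213217 / 366520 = 781230118.99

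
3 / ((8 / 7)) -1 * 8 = -43 / 8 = -5.38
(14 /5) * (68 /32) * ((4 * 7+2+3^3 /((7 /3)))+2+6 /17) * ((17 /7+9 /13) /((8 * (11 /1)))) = 9.27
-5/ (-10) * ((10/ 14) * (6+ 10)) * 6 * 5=1200/ 7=171.43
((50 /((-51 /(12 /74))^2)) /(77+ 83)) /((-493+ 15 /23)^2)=2645 /202936891430464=0.00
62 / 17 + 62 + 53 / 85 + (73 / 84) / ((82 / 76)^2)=67.02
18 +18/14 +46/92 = 277/14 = 19.79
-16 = -16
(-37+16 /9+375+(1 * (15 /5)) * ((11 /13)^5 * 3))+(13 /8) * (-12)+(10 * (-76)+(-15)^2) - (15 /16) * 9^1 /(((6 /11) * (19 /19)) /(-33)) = 32042325467 /106932384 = 299.65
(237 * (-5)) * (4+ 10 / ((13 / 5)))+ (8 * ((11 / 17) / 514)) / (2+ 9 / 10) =-15314344150 / 1647113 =-9297.69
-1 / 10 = -0.10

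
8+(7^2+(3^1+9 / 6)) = 123 / 2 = 61.50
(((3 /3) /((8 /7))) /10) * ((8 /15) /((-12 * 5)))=-7 /9000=-0.00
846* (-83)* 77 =-5406786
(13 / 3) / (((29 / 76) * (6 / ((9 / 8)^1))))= 247 / 116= 2.13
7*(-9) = -63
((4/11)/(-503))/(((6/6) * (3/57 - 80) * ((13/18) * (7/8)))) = 10944/764821057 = 0.00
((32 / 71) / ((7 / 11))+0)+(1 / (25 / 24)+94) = 1188678 / 12425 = 95.67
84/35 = 12/5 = 2.40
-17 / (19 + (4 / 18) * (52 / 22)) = -1683 / 1933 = -0.87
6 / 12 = 1 / 2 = 0.50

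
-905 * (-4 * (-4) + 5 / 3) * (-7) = 335755 / 3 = 111918.33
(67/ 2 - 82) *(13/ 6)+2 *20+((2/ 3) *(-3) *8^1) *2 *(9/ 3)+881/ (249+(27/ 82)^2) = -351855393/ 2233340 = -157.55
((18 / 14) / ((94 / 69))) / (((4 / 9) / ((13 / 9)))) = 8073 / 2632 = 3.07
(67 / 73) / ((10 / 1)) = 67 / 730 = 0.09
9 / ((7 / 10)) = 90 / 7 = 12.86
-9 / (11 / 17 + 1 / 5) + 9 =-13 / 8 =-1.62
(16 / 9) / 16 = 1 / 9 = 0.11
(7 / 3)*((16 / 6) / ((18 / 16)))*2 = 896 / 81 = 11.06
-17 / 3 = -5.67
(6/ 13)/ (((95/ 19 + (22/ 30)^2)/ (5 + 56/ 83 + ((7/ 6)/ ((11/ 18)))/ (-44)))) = 152699175/ 325353028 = 0.47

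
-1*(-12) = 12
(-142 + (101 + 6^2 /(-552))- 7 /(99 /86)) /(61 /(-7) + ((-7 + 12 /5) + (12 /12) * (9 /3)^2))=7514605 /687654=10.93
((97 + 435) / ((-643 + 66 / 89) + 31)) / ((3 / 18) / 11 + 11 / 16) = -595232 / 480551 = -1.24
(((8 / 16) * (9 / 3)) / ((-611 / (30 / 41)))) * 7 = -315 / 25051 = -0.01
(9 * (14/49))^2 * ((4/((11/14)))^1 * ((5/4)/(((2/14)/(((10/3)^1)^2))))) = 36000/11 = 3272.73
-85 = -85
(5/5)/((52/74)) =37/26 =1.42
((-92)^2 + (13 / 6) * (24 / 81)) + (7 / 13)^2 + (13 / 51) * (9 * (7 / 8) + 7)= 8468.72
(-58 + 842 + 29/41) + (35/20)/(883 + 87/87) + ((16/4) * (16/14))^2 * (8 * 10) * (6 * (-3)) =-208201373825/7103824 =-29308.35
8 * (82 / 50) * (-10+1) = -2952 / 25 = -118.08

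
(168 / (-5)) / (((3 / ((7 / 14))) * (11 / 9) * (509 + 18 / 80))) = -2016 / 224059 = -0.01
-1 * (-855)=855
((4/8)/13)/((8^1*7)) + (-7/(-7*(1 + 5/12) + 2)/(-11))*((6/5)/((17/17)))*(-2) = 1472873/7607600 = 0.19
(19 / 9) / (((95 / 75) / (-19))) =-95 / 3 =-31.67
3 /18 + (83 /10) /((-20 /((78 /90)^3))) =-69851 /675000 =-0.10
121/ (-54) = -121/ 54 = -2.24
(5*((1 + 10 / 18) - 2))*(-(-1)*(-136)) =2720 / 9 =302.22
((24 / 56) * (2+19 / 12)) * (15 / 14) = 1.65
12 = 12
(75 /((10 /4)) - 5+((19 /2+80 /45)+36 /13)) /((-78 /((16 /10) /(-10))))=0.08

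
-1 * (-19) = 19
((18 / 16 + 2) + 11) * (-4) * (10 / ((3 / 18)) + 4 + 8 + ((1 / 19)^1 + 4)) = -163285 / 38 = -4296.97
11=11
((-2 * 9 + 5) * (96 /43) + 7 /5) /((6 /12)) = -11878 /215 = -55.25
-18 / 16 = -9 / 8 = -1.12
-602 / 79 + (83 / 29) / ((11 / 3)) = -172367 / 25201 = -6.84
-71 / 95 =-0.75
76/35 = 2.17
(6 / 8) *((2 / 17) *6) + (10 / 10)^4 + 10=196 / 17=11.53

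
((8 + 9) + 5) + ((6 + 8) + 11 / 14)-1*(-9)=641 / 14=45.79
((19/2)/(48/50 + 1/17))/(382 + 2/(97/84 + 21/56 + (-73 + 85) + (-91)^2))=11252359075/460980527548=0.02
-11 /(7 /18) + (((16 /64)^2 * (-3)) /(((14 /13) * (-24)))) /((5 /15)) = -50649 /1792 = -28.26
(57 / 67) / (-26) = -0.03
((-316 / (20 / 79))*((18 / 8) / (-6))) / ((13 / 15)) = 56169 / 104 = 540.09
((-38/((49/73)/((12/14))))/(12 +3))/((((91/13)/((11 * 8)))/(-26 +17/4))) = 10618872/12005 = 884.54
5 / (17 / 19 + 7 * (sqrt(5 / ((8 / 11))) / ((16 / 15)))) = -3307520 / 218309503 + 6064800 * sqrt(110) / 218309503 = 0.28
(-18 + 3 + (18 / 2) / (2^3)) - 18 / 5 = -699 / 40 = -17.48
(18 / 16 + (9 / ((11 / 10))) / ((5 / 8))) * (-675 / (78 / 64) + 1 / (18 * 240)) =-4323454193 / 549120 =-7873.42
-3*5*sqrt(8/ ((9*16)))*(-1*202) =505*sqrt(2) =714.18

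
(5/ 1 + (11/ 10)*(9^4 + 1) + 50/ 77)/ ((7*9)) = 2781182/ 24255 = 114.66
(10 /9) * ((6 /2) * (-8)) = -80 /3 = -26.67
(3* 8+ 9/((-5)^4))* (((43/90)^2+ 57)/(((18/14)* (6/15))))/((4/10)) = 16233949529/2430000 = 6680.64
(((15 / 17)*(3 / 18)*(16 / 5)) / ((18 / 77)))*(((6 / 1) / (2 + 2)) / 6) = 77 / 153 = 0.50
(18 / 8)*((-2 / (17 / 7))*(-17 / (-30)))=-21 / 20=-1.05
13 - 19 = -6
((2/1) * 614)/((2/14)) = 8596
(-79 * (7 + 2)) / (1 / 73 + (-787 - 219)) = 17301 / 24479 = 0.71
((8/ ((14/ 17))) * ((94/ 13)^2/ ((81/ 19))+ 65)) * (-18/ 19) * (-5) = 719214920/ 202293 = 3555.31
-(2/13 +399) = -5189/13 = -399.15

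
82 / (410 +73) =82 / 483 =0.17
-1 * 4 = -4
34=34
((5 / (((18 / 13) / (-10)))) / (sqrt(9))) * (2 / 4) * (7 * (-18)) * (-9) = -6825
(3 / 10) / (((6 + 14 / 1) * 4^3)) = 0.00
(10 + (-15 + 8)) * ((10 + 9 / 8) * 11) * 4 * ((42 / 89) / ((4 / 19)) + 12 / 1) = 83655 / 4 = 20913.75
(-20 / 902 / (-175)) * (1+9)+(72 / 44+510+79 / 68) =10007793 / 19516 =512.80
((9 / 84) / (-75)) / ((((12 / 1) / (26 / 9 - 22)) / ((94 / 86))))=47 / 18900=0.00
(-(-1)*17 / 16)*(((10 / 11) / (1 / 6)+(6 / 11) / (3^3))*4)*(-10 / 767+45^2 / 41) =7153588355 / 6226506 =1148.89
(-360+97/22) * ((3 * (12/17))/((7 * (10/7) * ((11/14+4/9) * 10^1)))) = -4435641/724625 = -6.12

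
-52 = -52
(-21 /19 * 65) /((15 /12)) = -1092 /19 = -57.47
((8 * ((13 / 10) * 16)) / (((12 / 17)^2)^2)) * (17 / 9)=18458141 / 14580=1265.99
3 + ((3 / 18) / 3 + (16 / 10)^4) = 108103 / 11250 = 9.61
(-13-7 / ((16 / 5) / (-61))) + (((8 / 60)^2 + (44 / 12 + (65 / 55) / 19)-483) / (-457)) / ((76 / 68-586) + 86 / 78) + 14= 134.44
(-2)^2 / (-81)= -4 / 81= -0.05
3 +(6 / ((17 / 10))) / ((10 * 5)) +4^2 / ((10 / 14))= 433 / 17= 25.47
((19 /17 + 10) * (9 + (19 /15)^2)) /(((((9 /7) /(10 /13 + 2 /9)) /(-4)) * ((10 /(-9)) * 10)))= 13562024 /414375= 32.73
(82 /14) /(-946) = -41 /6622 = -0.01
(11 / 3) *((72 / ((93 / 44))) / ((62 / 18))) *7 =243936 / 961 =253.84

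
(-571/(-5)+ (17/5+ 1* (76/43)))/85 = 25664/18275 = 1.40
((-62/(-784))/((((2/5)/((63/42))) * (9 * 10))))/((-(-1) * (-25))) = -31/235200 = -0.00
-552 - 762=-1314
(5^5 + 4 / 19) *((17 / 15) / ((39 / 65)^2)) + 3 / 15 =8412196 / 855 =9838.83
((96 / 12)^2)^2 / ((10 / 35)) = 14336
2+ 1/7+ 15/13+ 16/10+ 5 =4503/455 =9.90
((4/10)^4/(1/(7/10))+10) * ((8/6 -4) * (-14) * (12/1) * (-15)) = -67320.42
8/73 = 0.11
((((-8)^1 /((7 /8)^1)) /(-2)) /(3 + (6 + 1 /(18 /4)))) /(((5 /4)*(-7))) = -1152 /20335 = -0.06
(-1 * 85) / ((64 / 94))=-3995 / 32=-124.84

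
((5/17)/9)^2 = 25/23409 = 0.00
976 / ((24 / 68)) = 2765.33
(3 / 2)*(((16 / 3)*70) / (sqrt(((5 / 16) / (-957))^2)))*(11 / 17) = 18864384 / 17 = 1109669.65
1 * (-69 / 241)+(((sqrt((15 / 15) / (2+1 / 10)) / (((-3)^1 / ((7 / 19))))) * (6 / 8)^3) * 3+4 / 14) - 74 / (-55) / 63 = 2477 / 119295 - 9 * sqrt(210) / 1216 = -0.09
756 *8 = 6048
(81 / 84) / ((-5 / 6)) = -81 / 70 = -1.16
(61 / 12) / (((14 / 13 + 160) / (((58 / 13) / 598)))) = 1769 / 7513272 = 0.00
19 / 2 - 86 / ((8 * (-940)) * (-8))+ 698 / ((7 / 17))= 358929299 / 210560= 1704.64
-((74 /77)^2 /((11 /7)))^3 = -164206490176 /808776058013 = -0.20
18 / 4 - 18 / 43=351 / 86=4.08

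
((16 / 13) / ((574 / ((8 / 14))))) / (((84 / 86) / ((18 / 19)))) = 4128 / 3473561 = 0.00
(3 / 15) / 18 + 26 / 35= 95 / 126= 0.75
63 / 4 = 15.75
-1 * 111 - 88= -199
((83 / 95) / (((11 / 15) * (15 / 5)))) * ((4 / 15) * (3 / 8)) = 83 / 2090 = 0.04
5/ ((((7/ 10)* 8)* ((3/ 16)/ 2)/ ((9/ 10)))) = 60/ 7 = 8.57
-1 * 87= -87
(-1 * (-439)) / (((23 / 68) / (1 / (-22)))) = -14926 / 253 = -59.00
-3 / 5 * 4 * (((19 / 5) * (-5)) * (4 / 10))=456 / 25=18.24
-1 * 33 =-33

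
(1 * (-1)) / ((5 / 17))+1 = -12 / 5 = -2.40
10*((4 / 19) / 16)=5 / 38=0.13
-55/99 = -5/9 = -0.56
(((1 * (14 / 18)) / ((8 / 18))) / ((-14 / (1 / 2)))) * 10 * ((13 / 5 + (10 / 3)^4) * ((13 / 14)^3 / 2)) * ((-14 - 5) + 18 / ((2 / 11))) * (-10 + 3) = 17662.42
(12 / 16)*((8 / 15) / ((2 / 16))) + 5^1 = 41 / 5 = 8.20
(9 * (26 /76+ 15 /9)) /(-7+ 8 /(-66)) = -22671 /8930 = -2.54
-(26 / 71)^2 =-676 / 5041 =-0.13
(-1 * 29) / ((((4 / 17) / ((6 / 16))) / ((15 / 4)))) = -22185 / 128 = -173.32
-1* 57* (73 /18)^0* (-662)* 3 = 113202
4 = 4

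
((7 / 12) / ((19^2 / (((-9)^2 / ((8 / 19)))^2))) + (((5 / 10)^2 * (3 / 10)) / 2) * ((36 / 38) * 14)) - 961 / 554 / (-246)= 49969294901 / 828606720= 60.31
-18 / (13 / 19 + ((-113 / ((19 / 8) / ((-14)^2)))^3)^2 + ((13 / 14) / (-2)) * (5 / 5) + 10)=-23711124024 / 866373265390630411421397745022711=-0.00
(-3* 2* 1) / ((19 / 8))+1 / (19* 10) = -479 / 190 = -2.52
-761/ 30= -25.37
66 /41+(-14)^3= -112438 /41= -2742.39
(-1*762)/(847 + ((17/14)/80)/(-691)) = -589727040/655510223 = -0.90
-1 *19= -19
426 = 426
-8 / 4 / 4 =-1 / 2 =-0.50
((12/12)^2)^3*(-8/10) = -4/5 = -0.80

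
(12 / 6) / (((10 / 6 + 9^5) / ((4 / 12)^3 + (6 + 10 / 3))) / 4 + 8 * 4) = 253 / 203344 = 0.00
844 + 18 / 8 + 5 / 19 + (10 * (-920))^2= 6432704335 / 76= 84640846.51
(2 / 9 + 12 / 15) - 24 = -1034 / 45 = -22.98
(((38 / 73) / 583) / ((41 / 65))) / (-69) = -2470 / 120399411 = -0.00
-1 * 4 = -4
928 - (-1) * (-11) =917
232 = 232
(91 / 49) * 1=13 / 7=1.86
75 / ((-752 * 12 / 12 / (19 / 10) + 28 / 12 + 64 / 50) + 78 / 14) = -748125 / 3856382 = -0.19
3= 3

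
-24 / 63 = -8 / 21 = -0.38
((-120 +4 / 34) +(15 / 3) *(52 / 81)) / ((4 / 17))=-80329 / 162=-495.86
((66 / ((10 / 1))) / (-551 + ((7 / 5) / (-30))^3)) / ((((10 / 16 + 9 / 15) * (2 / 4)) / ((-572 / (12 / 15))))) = 1274130000000 / 91121641807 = 13.98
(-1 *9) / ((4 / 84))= -189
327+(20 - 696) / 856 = 69809 / 214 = 326.21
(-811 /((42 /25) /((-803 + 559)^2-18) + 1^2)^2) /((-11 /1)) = 73.72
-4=-4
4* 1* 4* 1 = 16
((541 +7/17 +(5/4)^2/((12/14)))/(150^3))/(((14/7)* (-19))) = -46661/11016000000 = -0.00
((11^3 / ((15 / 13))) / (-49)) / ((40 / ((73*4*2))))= -1263119 / 3675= -343.71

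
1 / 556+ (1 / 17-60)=-566547 / 9452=-59.94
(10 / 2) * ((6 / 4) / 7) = 15 / 14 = 1.07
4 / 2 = 2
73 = 73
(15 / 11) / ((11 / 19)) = 285 / 121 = 2.36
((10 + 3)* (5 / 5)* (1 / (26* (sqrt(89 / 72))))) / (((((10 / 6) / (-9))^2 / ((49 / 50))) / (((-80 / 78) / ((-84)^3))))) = 27* sqrt(178) / 16198000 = 0.00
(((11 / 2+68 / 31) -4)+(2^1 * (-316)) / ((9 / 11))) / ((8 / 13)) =-5576519 / 4464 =-1249.22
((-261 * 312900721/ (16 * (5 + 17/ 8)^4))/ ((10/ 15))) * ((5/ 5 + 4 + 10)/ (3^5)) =-44562560/ 243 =-183385.02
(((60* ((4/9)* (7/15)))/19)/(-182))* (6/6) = -8/2223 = -0.00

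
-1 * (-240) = 240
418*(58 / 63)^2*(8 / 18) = 5624608 / 35721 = 157.46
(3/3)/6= 1/6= 0.17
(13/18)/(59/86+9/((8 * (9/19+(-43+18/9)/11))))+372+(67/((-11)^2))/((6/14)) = 32541352535/86681133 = 375.41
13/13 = 1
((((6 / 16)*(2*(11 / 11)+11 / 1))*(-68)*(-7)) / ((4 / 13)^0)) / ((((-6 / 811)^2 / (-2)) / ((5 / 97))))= -5087471935 / 1164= -4370680.36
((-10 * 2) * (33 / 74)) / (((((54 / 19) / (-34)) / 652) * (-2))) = -34783.12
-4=-4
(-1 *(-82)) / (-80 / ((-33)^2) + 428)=44649 / 233006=0.19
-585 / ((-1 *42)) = 195 / 14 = 13.93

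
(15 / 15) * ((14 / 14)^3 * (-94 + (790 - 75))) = 621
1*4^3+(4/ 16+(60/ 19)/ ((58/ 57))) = 7813/ 116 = 67.35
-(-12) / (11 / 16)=192 / 11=17.45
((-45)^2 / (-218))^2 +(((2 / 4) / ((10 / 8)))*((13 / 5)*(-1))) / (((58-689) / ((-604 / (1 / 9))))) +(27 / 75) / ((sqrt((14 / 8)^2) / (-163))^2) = 117571361593023 / 36734863900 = 3200.54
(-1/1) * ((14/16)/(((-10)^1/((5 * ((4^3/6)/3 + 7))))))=665/144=4.62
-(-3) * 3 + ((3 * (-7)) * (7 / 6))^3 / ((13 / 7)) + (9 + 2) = -7898.68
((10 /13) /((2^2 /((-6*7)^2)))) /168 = 105 /52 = 2.02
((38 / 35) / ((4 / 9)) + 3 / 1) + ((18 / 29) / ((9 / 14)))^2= 375301 / 58870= 6.38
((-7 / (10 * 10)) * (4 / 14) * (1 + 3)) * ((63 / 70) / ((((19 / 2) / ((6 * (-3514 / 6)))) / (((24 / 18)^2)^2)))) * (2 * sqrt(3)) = 3598336 * sqrt(3) / 21375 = 291.58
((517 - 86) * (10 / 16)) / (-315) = -431 / 504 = -0.86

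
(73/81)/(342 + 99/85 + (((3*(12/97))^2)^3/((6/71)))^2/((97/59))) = 417613309447739200807580752285/159015639789308449017943324008993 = 0.00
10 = 10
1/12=0.08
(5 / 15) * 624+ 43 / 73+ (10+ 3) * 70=81657 / 73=1118.59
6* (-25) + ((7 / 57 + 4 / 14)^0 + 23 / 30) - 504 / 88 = -50807 / 330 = -153.96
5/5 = 1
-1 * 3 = -3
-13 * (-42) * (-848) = -463008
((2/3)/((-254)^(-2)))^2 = 16649257024/9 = 1849917447.11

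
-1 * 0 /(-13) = 0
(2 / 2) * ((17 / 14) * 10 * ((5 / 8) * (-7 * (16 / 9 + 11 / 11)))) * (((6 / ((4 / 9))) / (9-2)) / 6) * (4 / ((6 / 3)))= -10625 / 112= -94.87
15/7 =2.14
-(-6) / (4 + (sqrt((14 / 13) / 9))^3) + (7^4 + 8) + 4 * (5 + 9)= 7899911434 / 3202883-7371 * sqrt(182) / 6405766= 2466.48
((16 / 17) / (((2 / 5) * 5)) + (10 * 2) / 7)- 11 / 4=275 / 476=0.58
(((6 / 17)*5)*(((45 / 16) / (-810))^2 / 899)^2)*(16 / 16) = 5 / 15753860863229952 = 0.00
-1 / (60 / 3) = -1 / 20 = -0.05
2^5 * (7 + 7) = 448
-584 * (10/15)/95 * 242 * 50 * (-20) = 56531200/57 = 991775.44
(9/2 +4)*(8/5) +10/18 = 637/45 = 14.16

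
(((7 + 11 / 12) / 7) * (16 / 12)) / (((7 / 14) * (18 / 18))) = 190 / 63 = 3.02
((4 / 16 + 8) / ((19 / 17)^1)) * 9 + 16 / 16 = 5125 / 76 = 67.43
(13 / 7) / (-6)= -13 / 42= -0.31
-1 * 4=-4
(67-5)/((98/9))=279/49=5.69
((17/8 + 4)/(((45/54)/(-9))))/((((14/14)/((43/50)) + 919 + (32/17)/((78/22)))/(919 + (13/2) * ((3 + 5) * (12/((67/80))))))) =-4205226858651/35172396380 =-119.56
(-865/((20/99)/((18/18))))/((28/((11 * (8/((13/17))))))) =-3202749/182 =-17597.52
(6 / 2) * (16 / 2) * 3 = 72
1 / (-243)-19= -4618 / 243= -19.00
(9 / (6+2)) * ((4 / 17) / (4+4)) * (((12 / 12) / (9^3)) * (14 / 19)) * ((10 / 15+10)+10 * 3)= 427 / 313956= 0.00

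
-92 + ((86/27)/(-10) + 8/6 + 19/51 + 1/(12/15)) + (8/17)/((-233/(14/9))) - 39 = -274566697/2138940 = -128.37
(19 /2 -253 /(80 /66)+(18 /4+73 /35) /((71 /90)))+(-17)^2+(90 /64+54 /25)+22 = 49178881 /397600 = 123.69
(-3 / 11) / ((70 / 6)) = -9 / 385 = -0.02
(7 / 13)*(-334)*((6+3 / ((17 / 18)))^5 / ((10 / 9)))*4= -299086390407168 / 7099285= -42129086.30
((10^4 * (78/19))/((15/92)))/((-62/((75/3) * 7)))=-418600000/589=-710696.10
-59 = -59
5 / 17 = 0.29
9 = 9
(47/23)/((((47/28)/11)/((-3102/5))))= -8307.97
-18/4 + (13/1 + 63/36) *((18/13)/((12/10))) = 651/52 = 12.52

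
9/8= 1.12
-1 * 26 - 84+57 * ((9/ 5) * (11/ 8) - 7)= -14717/ 40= -367.92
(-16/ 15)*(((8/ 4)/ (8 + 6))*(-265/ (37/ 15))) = 4240/ 259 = 16.37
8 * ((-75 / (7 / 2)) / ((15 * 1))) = -80 / 7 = -11.43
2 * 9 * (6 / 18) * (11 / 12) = 11 / 2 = 5.50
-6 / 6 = -1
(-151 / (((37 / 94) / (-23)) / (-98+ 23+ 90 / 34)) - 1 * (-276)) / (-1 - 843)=100343664 / 132719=756.06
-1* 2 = -2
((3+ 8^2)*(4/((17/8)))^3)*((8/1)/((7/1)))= 17563648/34391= 510.70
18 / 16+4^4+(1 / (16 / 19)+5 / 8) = 4143 / 16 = 258.94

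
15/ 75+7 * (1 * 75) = 2626/ 5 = 525.20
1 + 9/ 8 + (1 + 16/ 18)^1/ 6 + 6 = 8.44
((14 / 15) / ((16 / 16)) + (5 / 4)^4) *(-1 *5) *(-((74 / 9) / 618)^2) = 17740871 / 5939682048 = 0.00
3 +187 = 190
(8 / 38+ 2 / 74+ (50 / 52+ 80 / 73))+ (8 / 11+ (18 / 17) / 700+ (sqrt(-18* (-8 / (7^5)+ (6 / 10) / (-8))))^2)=918880335906061 / 209678231062300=4.38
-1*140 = -140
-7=-7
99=99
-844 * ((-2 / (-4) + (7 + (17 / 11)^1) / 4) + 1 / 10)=-127022 / 55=-2309.49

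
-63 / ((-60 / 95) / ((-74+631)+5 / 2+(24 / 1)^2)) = 906129 / 8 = 113266.12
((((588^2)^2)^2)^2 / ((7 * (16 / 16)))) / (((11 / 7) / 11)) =204191292055755966989529929302376496670703616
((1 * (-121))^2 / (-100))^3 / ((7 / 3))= -9415285130163 / 7000000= -1345040.73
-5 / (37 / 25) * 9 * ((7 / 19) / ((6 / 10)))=-13125 / 703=-18.67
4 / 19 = 0.21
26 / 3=8.67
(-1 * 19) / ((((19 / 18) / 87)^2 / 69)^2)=-28632891815454096 / 6859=-4174499462815.88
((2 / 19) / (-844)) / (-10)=0.00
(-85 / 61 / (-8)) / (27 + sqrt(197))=2295 / 259616 - 85 * sqrt(197) / 259616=0.00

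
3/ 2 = 1.50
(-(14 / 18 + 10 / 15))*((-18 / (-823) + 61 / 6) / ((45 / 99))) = -7194473 / 222210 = -32.38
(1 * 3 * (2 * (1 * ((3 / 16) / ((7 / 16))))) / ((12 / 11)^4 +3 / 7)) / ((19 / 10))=175692 / 239495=0.73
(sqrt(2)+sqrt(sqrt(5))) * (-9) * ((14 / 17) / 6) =-21 * 5^(1 / 4) / 17 - 21 * sqrt(2) / 17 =-3.59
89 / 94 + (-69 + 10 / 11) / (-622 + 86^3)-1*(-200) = 33007442670 / 164259689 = 200.95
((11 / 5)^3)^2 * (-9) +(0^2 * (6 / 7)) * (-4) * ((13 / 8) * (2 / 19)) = -15944049 / 15625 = -1020.42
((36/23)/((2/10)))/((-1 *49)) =-180/1127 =-0.16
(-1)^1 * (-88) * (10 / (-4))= -220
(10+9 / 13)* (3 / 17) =417 / 221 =1.89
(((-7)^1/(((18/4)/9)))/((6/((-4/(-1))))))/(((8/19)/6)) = -133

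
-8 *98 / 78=-392 / 39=-10.05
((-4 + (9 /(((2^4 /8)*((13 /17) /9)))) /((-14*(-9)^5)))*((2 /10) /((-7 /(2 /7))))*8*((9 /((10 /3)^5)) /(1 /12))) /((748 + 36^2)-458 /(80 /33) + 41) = 4245628 /117424978125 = 0.00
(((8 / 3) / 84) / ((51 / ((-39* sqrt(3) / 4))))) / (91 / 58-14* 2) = 377* sqrt(3) / 1641843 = 0.00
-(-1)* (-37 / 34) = -37 / 34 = -1.09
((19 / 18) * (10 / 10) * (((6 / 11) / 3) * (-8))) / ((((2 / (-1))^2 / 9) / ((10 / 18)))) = -1.92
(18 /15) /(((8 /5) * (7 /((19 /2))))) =57 /56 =1.02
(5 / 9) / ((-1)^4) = 0.56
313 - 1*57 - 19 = 237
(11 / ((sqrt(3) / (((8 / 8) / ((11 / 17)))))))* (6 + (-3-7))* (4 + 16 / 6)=-1360* sqrt(3) / 9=-261.73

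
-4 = -4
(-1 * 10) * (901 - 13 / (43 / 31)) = -383400 / 43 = -8916.28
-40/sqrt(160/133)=-36.47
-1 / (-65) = 0.02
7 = 7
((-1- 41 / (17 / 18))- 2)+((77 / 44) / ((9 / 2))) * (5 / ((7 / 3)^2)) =-10961 / 238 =-46.05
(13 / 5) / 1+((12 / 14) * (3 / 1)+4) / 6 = 388 / 105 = 3.70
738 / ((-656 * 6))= -3 / 16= -0.19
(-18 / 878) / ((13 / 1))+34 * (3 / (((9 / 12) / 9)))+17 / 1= 7082378 / 5707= 1241.00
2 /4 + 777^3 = 469097433.50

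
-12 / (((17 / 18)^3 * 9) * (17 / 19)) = -147744 / 83521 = -1.77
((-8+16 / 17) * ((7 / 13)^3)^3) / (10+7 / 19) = -92006223960 / 35514468400177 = -0.00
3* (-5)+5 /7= -100 /7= -14.29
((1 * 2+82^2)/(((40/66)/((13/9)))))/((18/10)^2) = 801515/162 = 4947.62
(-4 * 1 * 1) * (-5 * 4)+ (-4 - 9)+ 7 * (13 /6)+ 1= 499 /6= 83.17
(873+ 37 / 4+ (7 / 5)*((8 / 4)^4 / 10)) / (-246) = -29483 / 8200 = -3.60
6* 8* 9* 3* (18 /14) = 11664 /7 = 1666.29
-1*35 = -35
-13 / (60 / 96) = -104 / 5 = -20.80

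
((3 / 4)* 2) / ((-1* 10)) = -3 / 20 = -0.15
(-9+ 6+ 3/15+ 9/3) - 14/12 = -29/30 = -0.97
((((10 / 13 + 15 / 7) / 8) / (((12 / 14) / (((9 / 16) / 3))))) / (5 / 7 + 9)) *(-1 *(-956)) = 443345 / 56576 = 7.84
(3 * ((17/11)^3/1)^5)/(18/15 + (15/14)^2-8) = -8415523771438858431420/23137777610393290889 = -363.71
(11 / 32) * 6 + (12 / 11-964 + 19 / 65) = -10988741 / 11440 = -960.55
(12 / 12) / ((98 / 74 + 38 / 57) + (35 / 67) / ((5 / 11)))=7437 / 23354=0.32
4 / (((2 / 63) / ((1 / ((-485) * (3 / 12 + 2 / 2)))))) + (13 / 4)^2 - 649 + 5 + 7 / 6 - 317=-110519317 / 116400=-949.48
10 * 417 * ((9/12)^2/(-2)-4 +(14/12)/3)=-779095/48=-16231.15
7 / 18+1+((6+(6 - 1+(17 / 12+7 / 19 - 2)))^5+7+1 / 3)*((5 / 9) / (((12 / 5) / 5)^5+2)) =627193496173759920805225 / 15669198853248448512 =40027.16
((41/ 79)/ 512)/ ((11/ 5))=205/ 444928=0.00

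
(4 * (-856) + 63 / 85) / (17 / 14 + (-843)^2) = -4073678 / 845673755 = -0.00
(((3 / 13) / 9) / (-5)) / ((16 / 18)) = -3 / 520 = -0.01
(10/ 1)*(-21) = -210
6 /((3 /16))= 32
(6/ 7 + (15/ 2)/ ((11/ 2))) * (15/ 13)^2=38475/ 13013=2.96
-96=-96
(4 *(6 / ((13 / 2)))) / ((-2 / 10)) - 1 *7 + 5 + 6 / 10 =-1291 / 65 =-19.86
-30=-30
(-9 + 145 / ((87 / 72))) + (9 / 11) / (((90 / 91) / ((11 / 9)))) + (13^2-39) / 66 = 112841 / 990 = 113.98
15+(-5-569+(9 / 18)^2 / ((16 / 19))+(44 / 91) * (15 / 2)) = -3232767 / 5824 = -555.08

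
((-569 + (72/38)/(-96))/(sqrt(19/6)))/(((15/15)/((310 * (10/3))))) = -330420.20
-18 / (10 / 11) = -99 / 5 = -19.80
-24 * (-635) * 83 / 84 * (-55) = -5797550 / 7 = -828221.43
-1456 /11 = -132.36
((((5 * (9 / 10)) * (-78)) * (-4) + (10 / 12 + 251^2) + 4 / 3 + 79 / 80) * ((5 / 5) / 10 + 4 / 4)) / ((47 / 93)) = 140190.51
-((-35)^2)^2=-1500625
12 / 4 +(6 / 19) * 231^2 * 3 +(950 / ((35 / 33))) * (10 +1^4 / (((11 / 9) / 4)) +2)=1220475 / 19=64235.53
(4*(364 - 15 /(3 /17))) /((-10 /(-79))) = 44082 /5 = 8816.40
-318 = -318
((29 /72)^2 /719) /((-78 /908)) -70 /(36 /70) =-9893055707 /72682272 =-136.11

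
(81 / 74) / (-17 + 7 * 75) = 81 / 37592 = 0.00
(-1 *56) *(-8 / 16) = 28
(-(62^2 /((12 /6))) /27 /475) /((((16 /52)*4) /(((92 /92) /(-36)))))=12493 /3693600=0.00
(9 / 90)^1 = 1 / 10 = 0.10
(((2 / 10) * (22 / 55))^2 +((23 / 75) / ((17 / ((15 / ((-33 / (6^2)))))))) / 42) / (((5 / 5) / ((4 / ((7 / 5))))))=-2056 / 1145375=-0.00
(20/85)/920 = 1/3910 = 0.00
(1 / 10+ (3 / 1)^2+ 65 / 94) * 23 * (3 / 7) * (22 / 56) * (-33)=-57633147 / 46060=-1251.26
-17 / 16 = -1.06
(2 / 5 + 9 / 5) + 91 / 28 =109 / 20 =5.45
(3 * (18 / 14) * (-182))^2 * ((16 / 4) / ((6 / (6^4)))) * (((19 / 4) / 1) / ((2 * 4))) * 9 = 2275276068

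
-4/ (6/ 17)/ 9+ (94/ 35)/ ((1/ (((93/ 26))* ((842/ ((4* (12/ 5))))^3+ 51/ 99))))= 34497425630557/ 5322240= 6481749.34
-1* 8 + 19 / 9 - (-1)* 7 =10 / 9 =1.11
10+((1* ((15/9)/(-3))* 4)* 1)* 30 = -170/3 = -56.67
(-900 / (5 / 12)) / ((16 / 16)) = -2160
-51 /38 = -1.34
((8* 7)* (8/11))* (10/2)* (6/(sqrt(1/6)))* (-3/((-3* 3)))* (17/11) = 76160* sqrt(6)/121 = 1541.76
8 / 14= 4 / 7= 0.57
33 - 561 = -528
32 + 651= 683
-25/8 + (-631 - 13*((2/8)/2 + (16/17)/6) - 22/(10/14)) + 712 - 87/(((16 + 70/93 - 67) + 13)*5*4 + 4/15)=960876194/22075095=43.53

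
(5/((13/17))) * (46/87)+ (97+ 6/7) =101.31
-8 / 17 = -0.47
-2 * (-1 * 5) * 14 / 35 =4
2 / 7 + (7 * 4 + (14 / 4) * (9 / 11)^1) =4797 / 154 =31.15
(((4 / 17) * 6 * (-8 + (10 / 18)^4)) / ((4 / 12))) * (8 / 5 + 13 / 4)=-10061422 / 61965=-162.37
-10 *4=-40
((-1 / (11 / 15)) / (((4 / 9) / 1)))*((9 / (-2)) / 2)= 1215 / 176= 6.90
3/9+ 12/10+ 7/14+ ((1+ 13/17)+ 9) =6527/510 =12.80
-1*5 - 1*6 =-11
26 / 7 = 3.71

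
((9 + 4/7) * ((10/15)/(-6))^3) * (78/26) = -67/1701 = -0.04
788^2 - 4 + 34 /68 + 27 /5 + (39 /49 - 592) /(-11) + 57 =3347495321 /5390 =621056.65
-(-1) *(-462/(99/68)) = -952/3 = -317.33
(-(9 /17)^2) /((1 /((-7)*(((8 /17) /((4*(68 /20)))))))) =0.07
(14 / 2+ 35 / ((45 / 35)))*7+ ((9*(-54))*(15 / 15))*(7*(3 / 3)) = -28462 / 9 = -3162.44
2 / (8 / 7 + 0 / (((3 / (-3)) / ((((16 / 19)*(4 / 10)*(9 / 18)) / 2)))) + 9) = 14 / 71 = 0.20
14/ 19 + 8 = 8.74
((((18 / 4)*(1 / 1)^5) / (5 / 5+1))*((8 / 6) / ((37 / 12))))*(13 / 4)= 117 / 37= 3.16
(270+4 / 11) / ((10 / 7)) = 10409 / 55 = 189.25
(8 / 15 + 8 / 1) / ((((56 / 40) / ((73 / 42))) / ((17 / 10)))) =39712 / 2205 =18.01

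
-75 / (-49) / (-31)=-0.05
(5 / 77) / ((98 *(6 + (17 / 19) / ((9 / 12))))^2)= 3249 / 24862258960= 0.00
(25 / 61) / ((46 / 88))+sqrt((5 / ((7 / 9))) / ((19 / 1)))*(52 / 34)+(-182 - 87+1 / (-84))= -31611191 / 117852+78*sqrt(665) / 2261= -267.34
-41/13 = -3.15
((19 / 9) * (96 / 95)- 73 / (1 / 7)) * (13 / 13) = -7633 / 15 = -508.87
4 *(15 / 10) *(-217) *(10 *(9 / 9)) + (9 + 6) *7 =-12915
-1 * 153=-153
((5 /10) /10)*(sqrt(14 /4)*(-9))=-9*sqrt(14) /40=-0.84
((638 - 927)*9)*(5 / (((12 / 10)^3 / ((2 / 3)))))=-180625 / 36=-5017.36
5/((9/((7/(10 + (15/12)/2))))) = 56/153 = 0.37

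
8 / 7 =1.14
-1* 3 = -3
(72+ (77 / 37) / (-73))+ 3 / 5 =980078 / 13505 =72.57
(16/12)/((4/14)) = 14/3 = 4.67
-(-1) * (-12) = -12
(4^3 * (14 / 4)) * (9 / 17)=2016 / 17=118.59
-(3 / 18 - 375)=2249 / 6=374.83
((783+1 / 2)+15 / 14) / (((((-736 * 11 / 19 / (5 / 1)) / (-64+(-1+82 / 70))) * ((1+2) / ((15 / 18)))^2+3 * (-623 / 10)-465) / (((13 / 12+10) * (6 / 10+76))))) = -2120458055830 / 2020205871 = -1049.62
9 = 9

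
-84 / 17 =-4.94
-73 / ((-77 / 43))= 3139 / 77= 40.77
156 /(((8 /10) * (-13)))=-15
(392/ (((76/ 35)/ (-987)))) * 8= -27083280/ 19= -1425435.79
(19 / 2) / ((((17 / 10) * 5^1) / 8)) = 152 / 17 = 8.94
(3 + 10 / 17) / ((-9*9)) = -61 / 1377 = -0.04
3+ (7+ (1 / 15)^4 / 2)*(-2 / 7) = 354374 / 354375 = 1.00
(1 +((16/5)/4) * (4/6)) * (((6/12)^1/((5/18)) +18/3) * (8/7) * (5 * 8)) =19136/35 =546.74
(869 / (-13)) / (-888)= 869 / 11544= 0.08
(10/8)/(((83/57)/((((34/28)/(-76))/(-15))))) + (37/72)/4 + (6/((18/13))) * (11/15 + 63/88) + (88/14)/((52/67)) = 96431701/6646640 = 14.51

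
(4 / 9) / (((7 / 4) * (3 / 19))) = 1.61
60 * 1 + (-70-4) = -14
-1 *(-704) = 704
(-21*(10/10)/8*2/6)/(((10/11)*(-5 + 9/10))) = 77/328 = 0.23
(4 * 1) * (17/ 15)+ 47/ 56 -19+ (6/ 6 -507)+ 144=-315527/ 840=-375.63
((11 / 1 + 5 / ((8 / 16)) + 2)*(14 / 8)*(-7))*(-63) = 71001 / 4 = 17750.25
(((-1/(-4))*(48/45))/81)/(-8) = -1/2430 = -0.00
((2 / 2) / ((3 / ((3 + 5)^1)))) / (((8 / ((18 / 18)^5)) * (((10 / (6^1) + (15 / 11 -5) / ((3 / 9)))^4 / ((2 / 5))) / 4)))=0.00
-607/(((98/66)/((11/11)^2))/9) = -180279/49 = -3679.16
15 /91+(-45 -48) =-8448 /91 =-92.84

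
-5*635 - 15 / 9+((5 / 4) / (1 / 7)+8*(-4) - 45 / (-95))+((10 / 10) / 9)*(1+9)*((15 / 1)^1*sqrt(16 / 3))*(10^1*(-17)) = -9742.75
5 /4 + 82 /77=713 /308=2.31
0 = 0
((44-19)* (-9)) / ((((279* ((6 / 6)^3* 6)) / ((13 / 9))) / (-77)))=25025 / 1674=14.95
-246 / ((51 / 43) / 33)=-116358 / 17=-6844.59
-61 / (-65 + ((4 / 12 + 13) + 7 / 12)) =732 / 613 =1.19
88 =88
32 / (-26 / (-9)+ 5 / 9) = 288 / 31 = 9.29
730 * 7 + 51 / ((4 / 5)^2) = 83035 / 16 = 5189.69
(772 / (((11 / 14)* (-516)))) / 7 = -386 / 1419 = -0.27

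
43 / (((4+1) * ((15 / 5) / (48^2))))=33024 / 5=6604.80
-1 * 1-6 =-7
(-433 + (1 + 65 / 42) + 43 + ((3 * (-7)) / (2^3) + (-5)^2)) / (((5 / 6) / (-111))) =6807963 / 140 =48628.31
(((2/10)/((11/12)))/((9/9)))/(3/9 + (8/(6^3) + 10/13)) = 1053/5500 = 0.19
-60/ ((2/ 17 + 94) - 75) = -204/ 65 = -3.14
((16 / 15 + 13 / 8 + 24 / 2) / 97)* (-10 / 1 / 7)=-1763 / 8148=-0.22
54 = 54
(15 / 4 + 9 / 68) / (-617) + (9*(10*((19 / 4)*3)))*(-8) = -107617206 / 10489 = -10260.01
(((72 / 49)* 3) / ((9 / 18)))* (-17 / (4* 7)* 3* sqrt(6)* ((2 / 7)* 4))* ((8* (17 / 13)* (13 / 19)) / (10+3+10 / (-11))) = -65919744* sqrt(6) / 6067327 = -26.61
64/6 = 32/3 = 10.67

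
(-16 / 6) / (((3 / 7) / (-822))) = 15344 / 3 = 5114.67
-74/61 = -1.21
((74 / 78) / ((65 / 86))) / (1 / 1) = 3182 / 2535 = 1.26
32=32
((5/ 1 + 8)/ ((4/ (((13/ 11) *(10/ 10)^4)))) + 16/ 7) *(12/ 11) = 5661/ 847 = 6.68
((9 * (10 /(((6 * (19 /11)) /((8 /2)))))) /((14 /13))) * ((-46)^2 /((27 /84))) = 12103520 /57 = 212342.46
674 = 674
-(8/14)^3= -64/343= -0.19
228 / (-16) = -57 / 4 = -14.25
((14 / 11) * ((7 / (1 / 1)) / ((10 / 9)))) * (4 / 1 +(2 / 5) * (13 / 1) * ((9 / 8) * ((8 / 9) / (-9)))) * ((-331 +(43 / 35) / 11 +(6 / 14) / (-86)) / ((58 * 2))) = -536837973 / 6858500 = -78.27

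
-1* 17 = -17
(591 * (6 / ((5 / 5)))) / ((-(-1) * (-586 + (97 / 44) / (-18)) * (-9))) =312048 / 464209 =0.67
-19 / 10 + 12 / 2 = 41 / 10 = 4.10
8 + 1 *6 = 14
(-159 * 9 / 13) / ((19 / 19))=-110.08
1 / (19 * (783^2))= 1 / 11648691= 0.00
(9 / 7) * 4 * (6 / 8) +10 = 97 / 7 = 13.86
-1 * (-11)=11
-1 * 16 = -16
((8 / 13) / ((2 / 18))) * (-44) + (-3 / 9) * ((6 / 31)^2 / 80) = -60888999 / 249860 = -243.69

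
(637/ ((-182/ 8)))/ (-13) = 28/ 13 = 2.15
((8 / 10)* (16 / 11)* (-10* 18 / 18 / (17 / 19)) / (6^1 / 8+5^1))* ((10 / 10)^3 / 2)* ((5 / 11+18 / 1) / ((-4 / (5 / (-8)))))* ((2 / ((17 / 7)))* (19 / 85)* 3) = -24623088 / 13672879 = -1.80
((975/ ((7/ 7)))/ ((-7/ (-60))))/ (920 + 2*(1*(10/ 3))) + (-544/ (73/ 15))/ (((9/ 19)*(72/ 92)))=-560977835/ 1917783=-292.51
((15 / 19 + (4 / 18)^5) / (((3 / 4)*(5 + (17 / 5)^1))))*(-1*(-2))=17726860 / 70681653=0.25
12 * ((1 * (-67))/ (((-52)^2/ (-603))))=121203/ 676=179.29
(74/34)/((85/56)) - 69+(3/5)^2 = -485564/7225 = -67.21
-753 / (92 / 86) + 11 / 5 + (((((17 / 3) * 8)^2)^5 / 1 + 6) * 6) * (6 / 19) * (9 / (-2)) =-312563275985992187.25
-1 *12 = -12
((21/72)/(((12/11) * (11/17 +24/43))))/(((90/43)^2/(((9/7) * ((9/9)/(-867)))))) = -874577/11646115200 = -0.00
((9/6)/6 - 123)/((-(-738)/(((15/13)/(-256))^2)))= -12275/3632791552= -0.00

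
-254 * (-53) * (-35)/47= -471170/47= -10024.89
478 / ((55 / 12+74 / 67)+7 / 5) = 1921560 / 28493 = 67.44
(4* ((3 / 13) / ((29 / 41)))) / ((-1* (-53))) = 492 / 19981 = 0.02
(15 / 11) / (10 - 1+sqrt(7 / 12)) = 324 / 2123 - 6*sqrt(21) / 2123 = 0.14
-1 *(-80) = 80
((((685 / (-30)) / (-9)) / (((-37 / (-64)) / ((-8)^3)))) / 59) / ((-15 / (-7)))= -15712256 / 884115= -17.77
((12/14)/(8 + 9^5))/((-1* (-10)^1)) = 3/2066995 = 0.00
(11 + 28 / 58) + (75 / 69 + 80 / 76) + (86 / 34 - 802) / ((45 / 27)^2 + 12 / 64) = -23549214268 / 91993307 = -255.99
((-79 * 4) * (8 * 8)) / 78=-10112 / 39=-259.28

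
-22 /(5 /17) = -374 /5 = -74.80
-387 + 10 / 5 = -385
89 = 89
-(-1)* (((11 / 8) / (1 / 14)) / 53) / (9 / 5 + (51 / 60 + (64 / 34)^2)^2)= 643111700 / 37361797157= 0.02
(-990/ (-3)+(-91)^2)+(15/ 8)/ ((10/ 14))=68909/ 8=8613.62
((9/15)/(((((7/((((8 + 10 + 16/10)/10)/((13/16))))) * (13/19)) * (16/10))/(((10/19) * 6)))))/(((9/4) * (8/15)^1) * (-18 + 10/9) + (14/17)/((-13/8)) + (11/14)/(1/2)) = -179928/5792579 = -0.03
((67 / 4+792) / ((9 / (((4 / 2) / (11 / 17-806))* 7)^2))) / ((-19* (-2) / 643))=29456366905 / 64105670502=0.46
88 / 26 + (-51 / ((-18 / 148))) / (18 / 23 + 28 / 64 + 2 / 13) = 79105172 / 256347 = 308.59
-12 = -12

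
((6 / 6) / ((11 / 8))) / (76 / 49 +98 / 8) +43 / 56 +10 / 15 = 7434379 / 4998840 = 1.49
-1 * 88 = -88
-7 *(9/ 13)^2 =-567/ 169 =-3.36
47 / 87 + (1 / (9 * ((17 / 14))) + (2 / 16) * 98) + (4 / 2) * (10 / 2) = 406105 / 17748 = 22.88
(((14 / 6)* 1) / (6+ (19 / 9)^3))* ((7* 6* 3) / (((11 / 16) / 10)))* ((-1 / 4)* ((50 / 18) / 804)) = -1984500 / 8278721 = -0.24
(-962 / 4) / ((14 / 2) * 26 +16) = -481 / 396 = -1.21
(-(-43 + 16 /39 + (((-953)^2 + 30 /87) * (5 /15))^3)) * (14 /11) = -35312582912301435.56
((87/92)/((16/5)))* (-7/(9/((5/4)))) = -5075/17664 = -0.29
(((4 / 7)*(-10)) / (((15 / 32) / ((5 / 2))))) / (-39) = 640 / 819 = 0.78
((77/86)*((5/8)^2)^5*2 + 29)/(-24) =-1339708007653/1108101562368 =-1.21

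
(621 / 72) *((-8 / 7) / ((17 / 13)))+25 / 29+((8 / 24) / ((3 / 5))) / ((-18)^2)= -67161553 / 10063116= -6.67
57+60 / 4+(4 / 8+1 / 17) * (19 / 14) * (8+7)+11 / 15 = 84.11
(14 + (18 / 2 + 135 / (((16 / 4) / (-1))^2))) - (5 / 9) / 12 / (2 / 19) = 13391 / 432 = 31.00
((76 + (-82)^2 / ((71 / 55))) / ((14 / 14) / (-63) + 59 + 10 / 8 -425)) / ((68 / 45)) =-1063737360 / 110948647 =-9.59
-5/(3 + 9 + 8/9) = -45/116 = -0.39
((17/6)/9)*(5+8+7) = 170/27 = 6.30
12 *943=11316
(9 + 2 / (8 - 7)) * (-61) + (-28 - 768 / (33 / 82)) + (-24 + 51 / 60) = -578713 / 220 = -2630.51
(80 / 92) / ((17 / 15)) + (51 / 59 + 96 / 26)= 1596645 / 299897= 5.32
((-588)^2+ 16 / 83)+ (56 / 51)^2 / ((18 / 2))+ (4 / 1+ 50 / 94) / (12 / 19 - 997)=597705736887610291 / 1728750693879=345744.32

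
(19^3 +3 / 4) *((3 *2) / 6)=6859.75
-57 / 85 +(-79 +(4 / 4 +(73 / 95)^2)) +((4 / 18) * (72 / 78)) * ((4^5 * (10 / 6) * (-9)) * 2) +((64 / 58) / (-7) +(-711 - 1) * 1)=-2871379165638 / 404888575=-7091.78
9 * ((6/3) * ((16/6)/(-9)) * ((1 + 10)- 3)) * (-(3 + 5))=1024/3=341.33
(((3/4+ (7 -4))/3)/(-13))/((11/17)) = -85/572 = -0.15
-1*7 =-7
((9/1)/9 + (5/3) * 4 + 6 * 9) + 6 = 203/3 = 67.67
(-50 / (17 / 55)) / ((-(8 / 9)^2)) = 111375 / 544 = 204.73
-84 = -84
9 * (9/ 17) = 81/ 17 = 4.76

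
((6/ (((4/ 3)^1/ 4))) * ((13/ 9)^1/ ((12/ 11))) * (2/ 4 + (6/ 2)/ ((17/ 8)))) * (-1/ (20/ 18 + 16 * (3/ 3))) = -2535/ 952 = -2.66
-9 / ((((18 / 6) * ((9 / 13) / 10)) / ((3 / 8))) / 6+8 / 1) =-585 / 526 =-1.11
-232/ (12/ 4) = -232/ 3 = -77.33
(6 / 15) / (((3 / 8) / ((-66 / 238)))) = -176 / 595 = -0.30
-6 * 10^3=-6000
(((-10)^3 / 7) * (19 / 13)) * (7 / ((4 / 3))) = -14250 / 13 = -1096.15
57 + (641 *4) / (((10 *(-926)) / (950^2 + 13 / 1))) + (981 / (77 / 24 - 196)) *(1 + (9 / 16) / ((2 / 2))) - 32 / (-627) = -3356009580850579 / 13432227270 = -249847.59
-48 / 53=-0.91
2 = 2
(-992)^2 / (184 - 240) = -123008 / 7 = -17572.57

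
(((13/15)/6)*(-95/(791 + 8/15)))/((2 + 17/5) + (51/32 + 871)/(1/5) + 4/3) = -98800/24903106961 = -0.00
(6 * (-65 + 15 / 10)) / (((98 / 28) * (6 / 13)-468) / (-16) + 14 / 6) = -12.10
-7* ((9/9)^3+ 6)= -49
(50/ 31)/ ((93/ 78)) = 1300/ 961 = 1.35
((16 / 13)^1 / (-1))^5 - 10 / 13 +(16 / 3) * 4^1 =19760194 / 1113879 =17.74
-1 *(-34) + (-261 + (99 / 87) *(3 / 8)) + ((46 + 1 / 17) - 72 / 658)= -234373205 / 1297576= -180.62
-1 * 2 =-2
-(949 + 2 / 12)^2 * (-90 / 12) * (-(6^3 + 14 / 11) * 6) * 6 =-581361973125 / 11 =-52851088465.91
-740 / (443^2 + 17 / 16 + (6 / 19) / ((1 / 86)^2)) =-44992 / 12074007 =-0.00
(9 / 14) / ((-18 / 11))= -11 / 28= -0.39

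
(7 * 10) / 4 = 35 / 2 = 17.50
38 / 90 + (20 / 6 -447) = -19946 / 45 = -443.24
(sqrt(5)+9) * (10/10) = sqrt(5)+9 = 11.24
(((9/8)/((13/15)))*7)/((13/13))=9.09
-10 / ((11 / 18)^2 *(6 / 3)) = -1620 / 121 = -13.39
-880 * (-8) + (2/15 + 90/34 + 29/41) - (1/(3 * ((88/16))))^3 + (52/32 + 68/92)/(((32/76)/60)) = 340150342809643/46088483760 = 7380.38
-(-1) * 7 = 7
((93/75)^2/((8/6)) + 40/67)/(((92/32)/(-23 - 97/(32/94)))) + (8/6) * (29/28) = -30109044187/161805000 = -186.08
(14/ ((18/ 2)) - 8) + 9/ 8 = -383/ 72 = -5.32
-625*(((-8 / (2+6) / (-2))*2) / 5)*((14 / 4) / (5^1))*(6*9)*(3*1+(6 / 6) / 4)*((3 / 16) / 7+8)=-7888725 / 64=-123261.33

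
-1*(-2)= 2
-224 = -224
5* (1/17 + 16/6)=695/51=13.63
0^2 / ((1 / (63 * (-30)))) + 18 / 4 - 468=-927 / 2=-463.50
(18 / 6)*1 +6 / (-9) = 7 / 3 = 2.33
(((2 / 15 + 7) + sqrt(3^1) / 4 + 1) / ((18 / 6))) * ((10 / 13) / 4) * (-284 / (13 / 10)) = -173240 / 1521-1775 * sqrt(3) / 507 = -119.96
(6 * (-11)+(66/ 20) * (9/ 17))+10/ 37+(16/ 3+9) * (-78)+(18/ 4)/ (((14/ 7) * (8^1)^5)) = -487238570351/ 412221440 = -1181.98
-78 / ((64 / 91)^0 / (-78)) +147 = 6231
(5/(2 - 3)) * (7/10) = -7/2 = -3.50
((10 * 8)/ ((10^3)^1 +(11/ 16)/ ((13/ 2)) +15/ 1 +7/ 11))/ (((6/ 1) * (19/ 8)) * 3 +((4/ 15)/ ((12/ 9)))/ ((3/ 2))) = 5491200/ 2989849157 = 0.00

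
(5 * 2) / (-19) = -10 / 19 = -0.53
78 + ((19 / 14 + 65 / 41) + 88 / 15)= 747427 / 8610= 86.81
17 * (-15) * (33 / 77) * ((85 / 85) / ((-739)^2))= -765 / 3822847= -0.00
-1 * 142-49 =-191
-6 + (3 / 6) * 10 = -1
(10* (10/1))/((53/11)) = 1100/53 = 20.75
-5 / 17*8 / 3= -40 / 51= -0.78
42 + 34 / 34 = 43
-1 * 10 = -10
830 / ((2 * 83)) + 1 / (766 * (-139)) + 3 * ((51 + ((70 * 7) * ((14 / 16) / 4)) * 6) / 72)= 33.92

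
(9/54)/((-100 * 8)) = -1/4800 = -0.00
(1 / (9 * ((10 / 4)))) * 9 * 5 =2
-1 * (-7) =7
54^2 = 2916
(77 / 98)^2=121 / 196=0.62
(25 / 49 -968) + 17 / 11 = -520644 / 539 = -965.94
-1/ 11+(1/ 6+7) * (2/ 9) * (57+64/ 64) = 92.28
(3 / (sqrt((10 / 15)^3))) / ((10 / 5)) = 9 * sqrt(6) / 8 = 2.76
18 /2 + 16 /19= 187 /19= 9.84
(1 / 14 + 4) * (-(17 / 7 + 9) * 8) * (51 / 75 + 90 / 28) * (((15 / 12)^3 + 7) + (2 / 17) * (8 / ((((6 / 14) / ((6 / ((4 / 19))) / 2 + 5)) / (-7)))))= 4851362701 / 11662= 415997.49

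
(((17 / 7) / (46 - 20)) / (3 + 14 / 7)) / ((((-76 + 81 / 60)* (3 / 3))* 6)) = -17 / 407589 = -0.00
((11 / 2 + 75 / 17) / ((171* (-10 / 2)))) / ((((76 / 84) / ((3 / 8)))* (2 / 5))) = -2359 / 196384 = -0.01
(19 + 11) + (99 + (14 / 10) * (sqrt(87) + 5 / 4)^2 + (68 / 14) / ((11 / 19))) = 294.02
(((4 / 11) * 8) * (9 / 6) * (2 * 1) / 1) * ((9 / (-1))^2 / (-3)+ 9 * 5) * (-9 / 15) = -5184 / 55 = -94.25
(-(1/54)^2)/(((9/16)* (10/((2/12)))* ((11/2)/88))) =-16/98415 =-0.00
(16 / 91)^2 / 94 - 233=-90685103 / 389207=-233.00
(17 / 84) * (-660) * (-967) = 904145 / 7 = 129163.57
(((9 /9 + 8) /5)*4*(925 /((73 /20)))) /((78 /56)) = 1243200 /949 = 1310.01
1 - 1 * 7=-6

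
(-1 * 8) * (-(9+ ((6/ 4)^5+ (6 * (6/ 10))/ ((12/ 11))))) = 3183/ 20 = 159.15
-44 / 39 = -1.13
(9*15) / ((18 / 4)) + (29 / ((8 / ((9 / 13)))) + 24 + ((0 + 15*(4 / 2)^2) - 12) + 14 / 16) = 1370 / 13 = 105.38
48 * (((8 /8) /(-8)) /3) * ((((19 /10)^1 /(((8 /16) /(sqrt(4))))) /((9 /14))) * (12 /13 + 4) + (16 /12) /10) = -68252 /585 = -116.67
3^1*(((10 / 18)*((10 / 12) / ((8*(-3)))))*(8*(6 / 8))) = -25 / 72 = -0.35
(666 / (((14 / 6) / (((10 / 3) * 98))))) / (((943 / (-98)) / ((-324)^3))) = 310787377044480 / 943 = 329573040344.09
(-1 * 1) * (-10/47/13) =10/611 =0.02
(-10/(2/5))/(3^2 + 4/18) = -225/83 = -2.71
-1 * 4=-4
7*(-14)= -98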